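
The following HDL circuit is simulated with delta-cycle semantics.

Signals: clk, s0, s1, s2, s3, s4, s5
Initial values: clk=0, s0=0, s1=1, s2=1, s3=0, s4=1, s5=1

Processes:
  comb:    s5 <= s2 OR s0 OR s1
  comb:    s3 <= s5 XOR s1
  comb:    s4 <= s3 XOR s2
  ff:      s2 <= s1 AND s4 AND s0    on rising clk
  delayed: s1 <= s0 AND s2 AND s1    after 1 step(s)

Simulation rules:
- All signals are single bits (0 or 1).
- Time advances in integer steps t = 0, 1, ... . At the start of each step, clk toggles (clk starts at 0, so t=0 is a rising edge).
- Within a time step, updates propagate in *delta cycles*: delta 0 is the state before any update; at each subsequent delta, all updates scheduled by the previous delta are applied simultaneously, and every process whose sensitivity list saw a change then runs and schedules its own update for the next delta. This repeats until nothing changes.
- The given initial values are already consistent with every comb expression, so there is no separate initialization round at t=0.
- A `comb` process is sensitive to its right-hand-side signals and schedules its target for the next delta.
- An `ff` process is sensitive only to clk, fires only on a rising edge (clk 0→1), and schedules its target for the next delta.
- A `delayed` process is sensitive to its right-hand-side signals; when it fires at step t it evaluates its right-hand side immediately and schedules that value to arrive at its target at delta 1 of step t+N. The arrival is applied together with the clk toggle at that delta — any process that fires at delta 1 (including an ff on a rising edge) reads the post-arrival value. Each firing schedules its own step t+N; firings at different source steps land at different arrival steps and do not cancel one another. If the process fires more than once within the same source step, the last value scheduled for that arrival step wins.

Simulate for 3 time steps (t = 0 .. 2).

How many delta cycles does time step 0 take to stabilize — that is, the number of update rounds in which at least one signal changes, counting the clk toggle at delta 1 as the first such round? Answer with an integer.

t=0 Δ0: clk=0 s0=0 s4=1 s5=1 s3=0 s1=1 s2=1
  Δ1: clk:0→1
  Δ2: s2:1→0
  Δ3: s4:1→0
  (3Δ to stable)
t=1 Δ0: clk=1 s0=0 s4=0 s5=1 s3=0 s1=1 s2=0
  Δ1: clk:1→0, s1:1→0
  Δ2: s5:1→0, s3:0→1
  Δ3: s4:0→1, s3:1→0
  Δ4: s4:1→0
  (4Δ to stable)
t=2 Δ0: clk=0 s0=0 s4=0 s5=0 s3=0 s1=0 s2=0
  Δ1: clk:0→1
  (1Δ to stable)

3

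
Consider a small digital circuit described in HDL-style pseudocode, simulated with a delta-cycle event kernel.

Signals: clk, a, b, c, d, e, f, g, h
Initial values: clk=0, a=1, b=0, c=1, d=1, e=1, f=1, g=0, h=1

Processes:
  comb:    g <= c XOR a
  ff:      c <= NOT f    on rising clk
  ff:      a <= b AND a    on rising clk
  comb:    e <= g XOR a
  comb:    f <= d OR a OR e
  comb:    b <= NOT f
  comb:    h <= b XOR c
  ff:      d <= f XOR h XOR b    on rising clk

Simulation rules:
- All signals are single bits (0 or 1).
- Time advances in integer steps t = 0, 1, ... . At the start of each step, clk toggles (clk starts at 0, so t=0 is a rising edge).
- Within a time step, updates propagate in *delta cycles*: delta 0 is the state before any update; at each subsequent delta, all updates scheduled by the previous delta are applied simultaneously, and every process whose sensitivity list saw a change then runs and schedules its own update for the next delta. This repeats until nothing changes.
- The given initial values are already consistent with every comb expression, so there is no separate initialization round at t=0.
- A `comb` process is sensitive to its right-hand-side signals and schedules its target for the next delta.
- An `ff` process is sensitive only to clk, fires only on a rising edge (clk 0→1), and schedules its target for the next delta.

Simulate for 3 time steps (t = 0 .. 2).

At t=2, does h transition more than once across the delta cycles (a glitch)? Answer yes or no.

yes

t0.Δ0 f=1 e=1 clk=0 h=1 d=1 a=1 b=0 c=1 g=0
t0.Δ1 f=1 e=1 clk=1 h=1 d=1 a=1 b=0 c=1 g=0
t0.Δ2 f=1 e=1 clk=1 h=1 d=0 a=0 b=0 c=0 g=0
t0.Δ3 f=1 e=0 clk=1 h=0 d=0 a=0 b=0 c=0 g=0
t0.Δ4 f=0 e=0 clk=1 h=0 d=0 a=0 b=0 c=0 g=0
t0.Δ5 f=0 e=0 clk=1 h=0 d=0 a=0 b=1 c=0 g=0
t0.Δ6 f=0 e=0 clk=1 h=1 d=0 a=0 b=1 c=0 g=0
t1.Δ0 f=0 e=0 clk=1 h=1 d=0 a=0 b=1 c=0 g=0
t1.Δ1 f=0 e=0 clk=0 h=1 d=0 a=0 b=1 c=0 g=0
t2.Δ0 f=0 e=0 clk=0 h=1 d=0 a=0 b=1 c=0 g=0
t2.Δ1 f=0 e=0 clk=1 h=1 d=0 a=0 b=1 c=0 g=0
t2.Δ2 f=0 e=0 clk=1 h=1 d=0 a=0 b=1 c=1 g=0
t2.Δ3 f=0 e=0 clk=1 h=0 d=0 a=0 b=1 c=1 g=1
t2.Δ4 f=0 e=1 clk=1 h=0 d=0 a=0 b=1 c=1 g=1
t2.Δ5 f=1 e=1 clk=1 h=0 d=0 a=0 b=1 c=1 g=1
t2.Δ6 f=1 e=1 clk=1 h=0 d=0 a=0 b=0 c=1 g=1
t2.Δ7 f=1 e=1 clk=1 h=1 d=0 a=0 b=0 c=1 g=1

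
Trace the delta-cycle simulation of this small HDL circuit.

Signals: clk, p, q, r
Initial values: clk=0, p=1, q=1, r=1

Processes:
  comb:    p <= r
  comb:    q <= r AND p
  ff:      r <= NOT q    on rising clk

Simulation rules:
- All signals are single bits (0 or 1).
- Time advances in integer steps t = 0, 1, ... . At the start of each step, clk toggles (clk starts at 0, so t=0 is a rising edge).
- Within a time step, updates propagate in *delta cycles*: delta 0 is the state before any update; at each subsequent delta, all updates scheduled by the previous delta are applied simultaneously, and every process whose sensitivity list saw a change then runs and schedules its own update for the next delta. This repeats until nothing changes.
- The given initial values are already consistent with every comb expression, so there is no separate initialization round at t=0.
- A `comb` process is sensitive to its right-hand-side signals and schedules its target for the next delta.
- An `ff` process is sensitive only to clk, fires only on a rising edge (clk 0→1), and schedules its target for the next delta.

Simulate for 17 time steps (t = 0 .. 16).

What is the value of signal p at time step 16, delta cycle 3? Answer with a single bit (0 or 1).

0

t=0 Δ0: p=1 q=1 clk=0 r=1
  Δ1: clk:0→1
  Δ2: r:1→0
  Δ3: p:1→0, q:1→0
  (3Δ to stable)
t=1 Δ0: p=0 q=0 clk=1 r=0
  Δ1: clk:1→0
  (1Δ to stable)
t=2 Δ0: p=0 q=0 clk=0 r=0
  Δ1: clk:0→1
  Δ2: r:0→1
  Δ3: p:0→1
  Δ4: q:0→1
  (4Δ to stable)
t=3 Δ0: p=1 q=1 clk=1 r=1
  Δ1: clk:1→0
  (1Δ to stable)
t=4 Δ0: p=1 q=1 clk=0 r=1
  Δ1: clk:0→1
  Δ2: r:1→0
  Δ3: p:1→0, q:1→0
  (3Δ to stable)
t=5 Δ0: p=0 q=0 clk=1 r=0
  Δ1: clk:1→0
  (1Δ to stable)
t=6 Δ0: p=0 q=0 clk=0 r=0
  Δ1: clk:0→1
  Δ2: r:0→1
  Δ3: p:0→1
  Δ4: q:0→1
  (4Δ to stable)
t=7 Δ0: p=1 q=1 clk=1 r=1
  Δ1: clk:1→0
  (1Δ to stable)
t=8 Δ0: p=1 q=1 clk=0 r=1
  Δ1: clk:0→1
  Δ2: r:1→0
  Δ3: p:1→0, q:1→0
  (3Δ to stable)
t=9 Δ0: p=0 q=0 clk=1 r=0
  Δ1: clk:1→0
  (1Δ to stable)
t=10 Δ0: p=0 q=0 clk=0 r=0
  Δ1: clk:0→1
  Δ2: r:0→1
  Δ3: p:0→1
  Δ4: q:0→1
  (4Δ to stable)
t=11 Δ0: p=1 q=1 clk=1 r=1
  Δ1: clk:1→0
  (1Δ to stable)
t=12 Δ0: p=1 q=1 clk=0 r=1
  Δ1: clk:0→1
  Δ2: r:1→0
  Δ3: p:1→0, q:1→0
  (3Δ to stable)
t=13 Δ0: p=0 q=0 clk=1 r=0
  Δ1: clk:1→0
  (1Δ to stable)
t=14 Δ0: p=0 q=0 clk=0 r=0
  Δ1: clk:0→1
  Δ2: r:0→1
  Δ3: p:0→1
  Δ4: q:0→1
  (4Δ to stable)
t=15 Δ0: p=1 q=1 clk=1 r=1
  Δ1: clk:1→0
  (1Δ to stable)
t=16 Δ0: p=1 q=1 clk=0 r=1
  Δ1: clk:0→1
  Δ2: r:1→0
  Δ3: p:1→0, q:1→0
  (3Δ to stable)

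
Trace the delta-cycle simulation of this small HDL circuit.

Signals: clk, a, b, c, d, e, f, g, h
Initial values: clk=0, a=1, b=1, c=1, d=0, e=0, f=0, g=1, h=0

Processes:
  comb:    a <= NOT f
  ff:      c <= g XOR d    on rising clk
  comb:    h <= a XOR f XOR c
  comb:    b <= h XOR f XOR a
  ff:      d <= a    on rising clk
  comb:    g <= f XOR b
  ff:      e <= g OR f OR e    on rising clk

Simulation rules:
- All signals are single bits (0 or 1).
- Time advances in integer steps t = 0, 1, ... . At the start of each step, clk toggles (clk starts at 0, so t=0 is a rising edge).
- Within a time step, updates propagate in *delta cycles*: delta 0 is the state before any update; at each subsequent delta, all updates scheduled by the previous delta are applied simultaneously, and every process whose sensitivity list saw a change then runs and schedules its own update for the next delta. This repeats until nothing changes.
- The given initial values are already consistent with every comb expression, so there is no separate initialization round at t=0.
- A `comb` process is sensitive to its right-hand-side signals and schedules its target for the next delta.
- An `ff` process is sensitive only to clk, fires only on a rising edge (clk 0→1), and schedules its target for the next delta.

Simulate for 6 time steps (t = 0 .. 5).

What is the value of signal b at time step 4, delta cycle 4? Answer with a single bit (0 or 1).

t0.Δ0 e=0 d=0 g=1 h=0 b=1 clk=0 a=1 f=0 c=1
t0.Δ1 e=0 d=0 g=1 h=0 b=1 clk=1 a=1 f=0 c=1
t0.Δ2 e=1 d=1 g=1 h=0 b=1 clk=1 a=1 f=0 c=1
t1.Δ0 e=1 d=1 g=1 h=0 b=1 clk=1 a=1 f=0 c=1
t1.Δ1 e=1 d=1 g=1 h=0 b=1 clk=0 a=1 f=0 c=1
t2.Δ0 e=1 d=1 g=1 h=0 b=1 clk=0 a=1 f=0 c=1
t2.Δ1 e=1 d=1 g=1 h=0 b=1 clk=1 a=1 f=0 c=1
t2.Δ2 e=1 d=1 g=1 h=0 b=1 clk=1 a=1 f=0 c=0
t2.Δ3 e=1 d=1 g=1 h=1 b=1 clk=1 a=1 f=0 c=0
t2.Δ4 e=1 d=1 g=1 h=1 b=0 clk=1 a=1 f=0 c=0
t2.Δ5 e=1 d=1 g=0 h=1 b=0 clk=1 a=1 f=0 c=0
t3.Δ0 e=1 d=1 g=0 h=1 b=0 clk=1 a=1 f=0 c=0
t3.Δ1 e=1 d=1 g=0 h=1 b=0 clk=0 a=1 f=0 c=0
t4.Δ0 e=1 d=1 g=0 h=1 b=0 clk=0 a=1 f=0 c=0
t4.Δ1 e=1 d=1 g=0 h=1 b=0 clk=1 a=1 f=0 c=0
t4.Δ2 e=1 d=1 g=0 h=1 b=0 clk=1 a=1 f=0 c=1
t4.Δ3 e=1 d=1 g=0 h=0 b=0 clk=1 a=1 f=0 c=1
t4.Δ4 e=1 d=1 g=0 h=0 b=1 clk=1 a=1 f=0 c=1
t4.Δ5 e=1 d=1 g=1 h=0 b=1 clk=1 a=1 f=0 c=1
t5.Δ0 e=1 d=1 g=1 h=0 b=1 clk=1 a=1 f=0 c=1
t5.Δ1 e=1 d=1 g=1 h=0 b=1 clk=0 a=1 f=0 c=1

1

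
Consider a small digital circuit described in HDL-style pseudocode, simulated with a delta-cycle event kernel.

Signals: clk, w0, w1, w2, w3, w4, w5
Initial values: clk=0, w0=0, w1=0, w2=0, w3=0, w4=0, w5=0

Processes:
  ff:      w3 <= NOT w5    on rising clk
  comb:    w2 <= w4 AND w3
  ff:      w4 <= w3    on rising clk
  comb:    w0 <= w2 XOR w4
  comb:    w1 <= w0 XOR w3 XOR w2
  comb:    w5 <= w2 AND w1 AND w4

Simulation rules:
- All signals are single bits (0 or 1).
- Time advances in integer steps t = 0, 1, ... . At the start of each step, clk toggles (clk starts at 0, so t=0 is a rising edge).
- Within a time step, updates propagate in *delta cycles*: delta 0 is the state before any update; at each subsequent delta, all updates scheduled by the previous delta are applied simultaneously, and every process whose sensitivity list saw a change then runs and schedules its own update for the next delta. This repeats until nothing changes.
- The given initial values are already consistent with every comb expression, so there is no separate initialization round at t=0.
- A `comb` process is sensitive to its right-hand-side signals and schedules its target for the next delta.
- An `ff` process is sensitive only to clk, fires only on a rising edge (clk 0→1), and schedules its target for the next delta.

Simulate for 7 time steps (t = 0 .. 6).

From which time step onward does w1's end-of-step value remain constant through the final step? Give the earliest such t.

2

t=0 Δ0: w2=0 w3=0 clk=0 w4=0 w0=0 w5=0 w1=0
  Δ1: clk:0→1
  Δ2: w3:0→1
  Δ3: w1:0→1
  (3Δ to stable)
t=1 Δ0: w2=0 w3=1 clk=1 w4=0 w0=0 w5=0 w1=1
  Δ1: clk:1→0
  (1Δ to stable)
t=2 Δ0: w2=0 w3=1 clk=0 w4=0 w0=0 w5=0 w1=1
  Δ1: clk:0→1
  Δ2: w4:0→1
  Δ3: w2:0→1, w0:0→1
  Δ4: w0:1→0, w5:0→1
  Δ5: w1:1→0
  Δ6: w5:1→0
  (6Δ to stable)
t=3 Δ0: w2=1 w3=1 clk=1 w4=1 w0=0 w5=0 w1=0
  Δ1: clk:1→0
  (1Δ to stable)
t=4 Δ0: w2=1 w3=1 clk=0 w4=1 w0=0 w5=0 w1=0
  Δ1: clk:0→1
  (1Δ to stable)
t=5 Δ0: w2=1 w3=1 clk=1 w4=1 w0=0 w5=0 w1=0
  Δ1: clk:1→0
  (1Δ to stable)
t=6 Δ0: w2=1 w3=1 clk=0 w4=1 w0=0 w5=0 w1=0
  Δ1: clk:0→1
  (1Δ to stable)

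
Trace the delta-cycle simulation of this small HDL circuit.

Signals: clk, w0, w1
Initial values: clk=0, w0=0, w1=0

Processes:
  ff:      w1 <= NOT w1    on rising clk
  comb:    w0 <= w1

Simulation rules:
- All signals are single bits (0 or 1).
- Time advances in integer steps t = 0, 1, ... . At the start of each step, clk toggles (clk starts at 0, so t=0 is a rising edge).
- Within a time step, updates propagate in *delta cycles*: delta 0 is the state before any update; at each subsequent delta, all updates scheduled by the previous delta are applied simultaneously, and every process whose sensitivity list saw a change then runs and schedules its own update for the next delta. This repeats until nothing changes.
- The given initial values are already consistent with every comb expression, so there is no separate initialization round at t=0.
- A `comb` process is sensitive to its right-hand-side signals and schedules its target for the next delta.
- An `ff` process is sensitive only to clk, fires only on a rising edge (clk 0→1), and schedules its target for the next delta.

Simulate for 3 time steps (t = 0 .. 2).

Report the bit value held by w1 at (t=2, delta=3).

t0.Δ0 w1=0 w0=0 clk=0
t0.Δ1 w1=0 w0=0 clk=1
t0.Δ2 w1=1 w0=0 clk=1
t0.Δ3 w1=1 w0=1 clk=1
t1.Δ0 w1=1 w0=1 clk=1
t1.Δ1 w1=1 w0=1 clk=0
t2.Δ0 w1=1 w0=1 clk=0
t2.Δ1 w1=1 w0=1 clk=1
t2.Δ2 w1=0 w0=1 clk=1
t2.Δ3 w1=0 w0=0 clk=1

0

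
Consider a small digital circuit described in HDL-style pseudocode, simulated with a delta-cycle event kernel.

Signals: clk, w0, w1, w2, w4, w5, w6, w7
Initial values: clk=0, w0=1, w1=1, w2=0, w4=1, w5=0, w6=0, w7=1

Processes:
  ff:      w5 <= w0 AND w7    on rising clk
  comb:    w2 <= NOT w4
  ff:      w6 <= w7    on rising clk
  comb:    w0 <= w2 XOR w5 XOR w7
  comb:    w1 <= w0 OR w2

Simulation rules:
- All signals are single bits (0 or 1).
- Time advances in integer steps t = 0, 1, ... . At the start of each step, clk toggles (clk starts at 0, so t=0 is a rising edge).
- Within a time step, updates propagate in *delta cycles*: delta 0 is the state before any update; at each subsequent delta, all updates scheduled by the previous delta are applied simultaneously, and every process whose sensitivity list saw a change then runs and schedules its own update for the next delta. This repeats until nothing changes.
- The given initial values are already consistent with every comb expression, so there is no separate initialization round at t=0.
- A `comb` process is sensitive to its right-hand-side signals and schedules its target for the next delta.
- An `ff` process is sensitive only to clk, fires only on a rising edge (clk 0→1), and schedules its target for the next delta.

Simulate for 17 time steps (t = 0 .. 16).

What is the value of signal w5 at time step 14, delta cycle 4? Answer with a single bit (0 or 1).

t0.Δ0 w0=1 w1=1 w7=1 clk=0 w5=0 w4=1 w2=0 w6=0
t0.Δ1 w0=1 w1=1 w7=1 clk=1 w5=0 w4=1 w2=0 w6=0
t0.Δ2 w0=1 w1=1 w7=1 clk=1 w5=1 w4=1 w2=0 w6=1
t0.Δ3 w0=0 w1=1 w7=1 clk=1 w5=1 w4=1 w2=0 w6=1
t0.Δ4 w0=0 w1=0 w7=1 clk=1 w5=1 w4=1 w2=0 w6=1
t1.Δ0 w0=0 w1=0 w7=1 clk=1 w5=1 w4=1 w2=0 w6=1
t1.Δ1 w0=0 w1=0 w7=1 clk=0 w5=1 w4=1 w2=0 w6=1
t2.Δ0 w0=0 w1=0 w7=1 clk=0 w5=1 w4=1 w2=0 w6=1
t2.Δ1 w0=0 w1=0 w7=1 clk=1 w5=1 w4=1 w2=0 w6=1
t2.Δ2 w0=0 w1=0 w7=1 clk=1 w5=0 w4=1 w2=0 w6=1
t2.Δ3 w0=1 w1=0 w7=1 clk=1 w5=0 w4=1 w2=0 w6=1
t2.Δ4 w0=1 w1=1 w7=1 clk=1 w5=0 w4=1 w2=0 w6=1
t3.Δ0 w0=1 w1=1 w7=1 clk=1 w5=0 w4=1 w2=0 w6=1
t3.Δ1 w0=1 w1=1 w7=1 clk=0 w5=0 w4=1 w2=0 w6=1
t4.Δ0 w0=1 w1=1 w7=1 clk=0 w5=0 w4=1 w2=0 w6=1
t4.Δ1 w0=1 w1=1 w7=1 clk=1 w5=0 w4=1 w2=0 w6=1
t4.Δ2 w0=1 w1=1 w7=1 clk=1 w5=1 w4=1 w2=0 w6=1
t4.Δ3 w0=0 w1=1 w7=1 clk=1 w5=1 w4=1 w2=0 w6=1
t4.Δ4 w0=0 w1=0 w7=1 clk=1 w5=1 w4=1 w2=0 w6=1
t5.Δ0 w0=0 w1=0 w7=1 clk=1 w5=1 w4=1 w2=0 w6=1
t5.Δ1 w0=0 w1=0 w7=1 clk=0 w5=1 w4=1 w2=0 w6=1
t6.Δ0 w0=0 w1=0 w7=1 clk=0 w5=1 w4=1 w2=0 w6=1
t6.Δ1 w0=0 w1=0 w7=1 clk=1 w5=1 w4=1 w2=0 w6=1
t6.Δ2 w0=0 w1=0 w7=1 clk=1 w5=0 w4=1 w2=0 w6=1
t6.Δ3 w0=1 w1=0 w7=1 clk=1 w5=0 w4=1 w2=0 w6=1
t6.Δ4 w0=1 w1=1 w7=1 clk=1 w5=0 w4=1 w2=0 w6=1
t7.Δ0 w0=1 w1=1 w7=1 clk=1 w5=0 w4=1 w2=0 w6=1
t7.Δ1 w0=1 w1=1 w7=1 clk=0 w5=0 w4=1 w2=0 w6=1
t8.Δ0 w0=1 w1=1 w7=1 clk=0 w5=0 w4=1 w2=0 w6=1
t8.Δ1 w0=1 w1=1 w7=1 clk=1 w5=0 w4=1 w2=0 w6=1
t8.Δ2 w0=1 w1=1 w7=1 clk=1 w5=1 w4=1 w2=0 w6=1
t8.Δ3 w0=0 w1=1 w7=1 clk=1 w5=1 w4=1 w2=0 w6=1
t8.Δ4 w0=0 w1=0 w7=1 clk=1 w5=1 w4=1 w2=0 w6=1
t9.Δ0 w0=0 w1=0 w7=1 clk=1 w5=1 w4=1 w2=0 w6=1
t9.Δ1 w0=0 w1=0 w7=1 clk=0 w5=1 w4=1 w2=0 w6=1
t10.Δ0 w0=0 w1=0 w7=1 clk=0 w5=1 w4=1 w2=0 w6=1
t10.Δ1 w0=0 w1=0 w7=1 clk=1 w5=1 w4=1 w2=0 w6=1
t10.Δ2 w0=0 w1=0 w7=1 clk=1 w5=0 w4=1 w2=0 w6=1
t10.Δ3 w0=1 w1=0 w7=1 clk=1 w5=0 w4=1 w2=0 w6=1
t10.Δ4 w0=1 w1=1 w7=1 clk=1 w5=0 w4=1 w2=0 w6=1
t11.Δ0 w0=1 w1=1 w7=1 clk=1 w5=0 w4=1 w2=0 w6=1
t11.Δ1 w0=1 w1=1 w7=1 clk=0 w5=0 w4=1 w2=0 w6=1
t12.Δ0 w0=1 w1=1 w7=1 clk=0 w5=0 w4=1 w2=0 w6=1
t12.Δ1 w0=1 w1=1 w7=1 clk=1 w5=0 w4=1 w2=0 w6=1
t12.Δ2 w0=1 w1=1 w7=1 clk=1 w5=1 w4=1 w2=0 w6=1
t12.Δ3 w0=0 w1=1 w7=1 clk=1 w5=1 w4=1 w2=0 w6=1
t12.Δ4 w0=0 w1=0 w7=1 clk=1 w5=1 w4=1 w2=0 w6=1
t13.Δ0 w0=0 w1=0 w7=1 clk=1 w5=1 w4=1 w2=0 w6=1
t13.Δ1 w0=0 w1=0 w7=1 clk=0 w5=1 w4=1 w2=0 w6=1
t14.Δ0 w0=0 w1=0 w7=1 clk=0 w5=1 w4=1 w2=0 w6=1
t14.Δ1 w0=0 w1=0 w7=1 clk=1 w5=1 w4=1 w2=0 w6=1
t14.Δ2 w0=0 w1=0 w7=1 clk=1 w5=0 w4=1 w2=0 w6=1
t14.Δ3 w0=1 w1=0 w7=1 clk=1 w5=0 w4=1 w2=0 w6=1
t14.Δ4 w0=1 w1=1 w7=1 clk=1 w5=0 w4=1 w2=0 w6=1
t15.Δ0 w0=1 w1=1 w7=1 clk=1 w5=0 w4=1 w2=0 w6=1
t15.Δ1 w0=1 w1=1 w7=1 clk=0 w5=0 w4=1 w2=0 w6=1
t16.Δ0 w0=1 w1=1 w7=1 clk=0 w5=0 w4=1 w2=0 w6=1
t16.Δ1 w0=1 w1=1 w7=1 clk=1 w5=0 w4=1 w2=0 w6=1
t16.Δ2 w0=1 w1=1 w7=1 clk=1 w5=1 w4=1 w2=0 w6=1
t16.Δ3 w0=0 w1=1 w7=1 clk=1 w5=1 w4=1 w2=0 w6=1
t16.Δ4 w0=0 w1=0 w7=1 clk=1 w5=1 w4=1 w2=0 w6=1

0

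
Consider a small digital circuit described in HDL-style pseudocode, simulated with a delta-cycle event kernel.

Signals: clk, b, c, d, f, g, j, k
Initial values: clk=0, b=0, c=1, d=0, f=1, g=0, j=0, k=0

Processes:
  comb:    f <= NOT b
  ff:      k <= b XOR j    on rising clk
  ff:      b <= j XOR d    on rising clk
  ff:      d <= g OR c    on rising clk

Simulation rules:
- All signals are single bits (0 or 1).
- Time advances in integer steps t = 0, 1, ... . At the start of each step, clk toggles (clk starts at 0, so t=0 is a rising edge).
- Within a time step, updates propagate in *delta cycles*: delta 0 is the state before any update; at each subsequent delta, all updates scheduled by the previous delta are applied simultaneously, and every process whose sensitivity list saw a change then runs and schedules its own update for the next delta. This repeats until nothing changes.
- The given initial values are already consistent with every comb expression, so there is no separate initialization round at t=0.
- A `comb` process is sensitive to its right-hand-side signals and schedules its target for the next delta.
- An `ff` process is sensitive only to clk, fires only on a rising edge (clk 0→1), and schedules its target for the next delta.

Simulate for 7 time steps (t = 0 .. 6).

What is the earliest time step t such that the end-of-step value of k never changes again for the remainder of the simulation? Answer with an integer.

4

t=0 Δ0: d=0 b=0 f=1 j=0 g=0 c=1 clk=0 k=0
  Δ1: clk:0→1
  Δ2: d:0→1
  (2Δ to stable)
t=1 Δ0: d=1 b=0 f=1 j=0 g=0 c=1 clk=1 k=0
  Δ1: clk:1→0
  (1Δ to stable)
t=2 Δ0: d=1 b=0 f=1 j=0 g=0 c=1 clk=0 k=0
  Δ1: clk:0→1
  Δ2: b:0→1
  Δ3: f:1→0
  (3Δ to stable)
t=3 Δ0: d=1 b=1 f=0 j=0 g=0 c=1 clk=1 k=0
  Δ1: clk:1→0
  (1Δ to stable)
t=4 Δ0: d=1 b=1 f=0 j=0 g=0 c=1 clk=0 k=0
  Δ1: clk:0→1
  Δ2: k:0→1
  (2Δ to stable)
t=5 Δ0: d=1 b=1 f=0 j=0 g=0 c=1 clk=1 k=1
  Δ1: clk:1→0
  (1Δ to stable)
t=6 Δ0: d=1 b=1 f=0 j=0 g=0 c=1 clk=0 k=1
  Δ1: clk:0→1
  (1Δ to stable)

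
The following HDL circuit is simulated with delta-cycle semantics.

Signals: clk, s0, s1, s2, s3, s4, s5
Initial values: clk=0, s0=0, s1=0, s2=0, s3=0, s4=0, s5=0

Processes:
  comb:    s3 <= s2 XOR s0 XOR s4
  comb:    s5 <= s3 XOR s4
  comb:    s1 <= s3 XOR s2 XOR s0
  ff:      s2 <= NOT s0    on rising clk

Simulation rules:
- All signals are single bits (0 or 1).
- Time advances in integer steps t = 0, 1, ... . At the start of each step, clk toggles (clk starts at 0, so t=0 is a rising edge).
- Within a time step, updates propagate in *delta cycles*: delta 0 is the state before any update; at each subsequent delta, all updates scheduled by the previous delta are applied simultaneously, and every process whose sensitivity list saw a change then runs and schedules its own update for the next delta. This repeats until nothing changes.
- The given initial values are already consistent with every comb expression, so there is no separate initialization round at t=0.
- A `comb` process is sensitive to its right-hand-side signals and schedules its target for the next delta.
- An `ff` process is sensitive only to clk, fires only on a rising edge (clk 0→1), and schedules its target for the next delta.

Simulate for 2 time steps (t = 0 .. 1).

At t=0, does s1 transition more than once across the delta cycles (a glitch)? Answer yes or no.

yes

t=0 Δ0: s0=0 s1=0 s5=0 s4=0 clk=0 s3=0 s2=0
  Δ1: clk:0→1
  Δ2: s2:0→1
  Δ3: s1:0→1, s3:0→1
  Δ4: s1:1→0, s5:0→1
  (4Δ to stable)
t=1 Δ0: s0=0 s1=0 s5=1 s4=0 clk=1 s3=1 s2=1
  Δ1: clk:1→0
  (1Δ to stable)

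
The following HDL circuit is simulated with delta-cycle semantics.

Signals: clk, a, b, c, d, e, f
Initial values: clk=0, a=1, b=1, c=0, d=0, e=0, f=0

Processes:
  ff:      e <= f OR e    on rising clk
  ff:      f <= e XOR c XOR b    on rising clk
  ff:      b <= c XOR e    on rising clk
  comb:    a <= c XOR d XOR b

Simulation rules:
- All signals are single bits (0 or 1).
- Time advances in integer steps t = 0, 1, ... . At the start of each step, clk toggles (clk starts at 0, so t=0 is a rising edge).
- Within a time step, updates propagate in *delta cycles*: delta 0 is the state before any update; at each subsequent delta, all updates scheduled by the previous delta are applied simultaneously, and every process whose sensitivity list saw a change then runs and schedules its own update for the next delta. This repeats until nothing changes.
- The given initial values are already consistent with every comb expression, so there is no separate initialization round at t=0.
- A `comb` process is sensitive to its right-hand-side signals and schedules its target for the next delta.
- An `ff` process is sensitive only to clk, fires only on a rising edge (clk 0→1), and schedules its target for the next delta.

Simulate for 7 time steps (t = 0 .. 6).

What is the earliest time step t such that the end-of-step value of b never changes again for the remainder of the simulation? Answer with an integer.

[bits: a,b,f,c,e,clk,d]
t=0: Δ0=1100000 Δ1=1100010 Δ2=1010010 Δ3=0010010 | 3Δ
t=1: Δ0=0010010 Δ1=0010000 | 1Δ
t=2: Δ0=0010000 Δ1=0010010 Δ2=0000110 | 2Δ
t=3: Δ0=0000110 Δ1=0000100 | 1Δ
t=4: Δ0=0000100 Δ1=0000110 Δ2=0110110 Δ3=1110110 | 3Δ
t=5: Δ0=1110110 Δ1=1110100 | 1Δ
t=6: Δ0=1110100 Δ1=1110110 Δ2=1100110 | 2Δ

4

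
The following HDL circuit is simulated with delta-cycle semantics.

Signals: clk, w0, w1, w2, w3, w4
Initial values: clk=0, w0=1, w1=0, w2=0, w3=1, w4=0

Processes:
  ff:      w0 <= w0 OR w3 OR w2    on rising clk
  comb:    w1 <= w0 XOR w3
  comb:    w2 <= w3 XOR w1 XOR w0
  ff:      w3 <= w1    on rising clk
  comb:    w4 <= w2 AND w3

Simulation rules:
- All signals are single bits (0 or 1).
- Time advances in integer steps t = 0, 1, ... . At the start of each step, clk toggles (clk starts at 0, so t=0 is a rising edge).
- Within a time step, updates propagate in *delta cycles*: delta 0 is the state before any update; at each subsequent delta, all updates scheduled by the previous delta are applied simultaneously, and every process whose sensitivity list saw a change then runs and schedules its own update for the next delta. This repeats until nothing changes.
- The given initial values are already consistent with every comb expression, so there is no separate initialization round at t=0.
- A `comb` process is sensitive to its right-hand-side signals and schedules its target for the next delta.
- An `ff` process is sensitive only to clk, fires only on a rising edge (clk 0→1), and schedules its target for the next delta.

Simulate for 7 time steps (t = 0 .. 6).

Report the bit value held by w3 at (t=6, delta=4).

1

[bits: w0,clk,w1,w4,w3,w2]
t=0: Δ0=100010 Δ1=110010 Δ2=110000 Δ3=111001 Δ4=111000 | 4Δ
t=1: Δ0=111000 Δ1=101000 | 1Δ
t=2: Δ0=101000 Δ1=111000 Δ2=111010 Δ3=110011 Δ4=110110 Δ5=110010 | 5Δ
t=3: Δ0=110010 Δ1=100010 | 1Δ
t=4: Δ0=100010 Δ1=110010 Δ2=110000 Δ3=111001 Δ4=111000 | 4Δ
t=5: Δ0=111000 Δ1=101000 | 1Δ
t=6: Δ0=101000 Δ1=111000 Δ2=111010 Δ3=110011 Δ4=110110 Δ5=110010 | 5Δ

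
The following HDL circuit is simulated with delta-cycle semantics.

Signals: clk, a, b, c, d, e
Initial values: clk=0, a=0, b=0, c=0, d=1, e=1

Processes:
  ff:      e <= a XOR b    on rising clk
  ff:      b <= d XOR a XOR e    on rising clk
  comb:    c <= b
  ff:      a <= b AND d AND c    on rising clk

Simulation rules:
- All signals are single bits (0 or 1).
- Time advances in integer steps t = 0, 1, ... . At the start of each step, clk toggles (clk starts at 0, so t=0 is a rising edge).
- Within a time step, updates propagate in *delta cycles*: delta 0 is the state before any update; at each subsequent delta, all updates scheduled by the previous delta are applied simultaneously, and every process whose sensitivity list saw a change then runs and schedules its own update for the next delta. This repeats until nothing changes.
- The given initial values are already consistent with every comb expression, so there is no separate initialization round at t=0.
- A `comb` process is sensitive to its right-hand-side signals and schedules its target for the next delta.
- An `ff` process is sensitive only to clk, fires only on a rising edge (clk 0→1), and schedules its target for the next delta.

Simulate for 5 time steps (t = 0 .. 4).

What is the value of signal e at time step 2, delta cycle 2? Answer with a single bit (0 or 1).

0

t=0 Δ0: a=0 c=0 e=1 clk=0 d=1 b=0
  Δ1: clk:0→1
  Δ2: e:1→0
  (2Δ to stable)
t=1 Δ0: a=0 c=0 e=0 clk=1 d=1 b=0
  Δ1: clk:1→0
  (1Δ to stable)
t=2 Δ0: a=0 c=0 e=0 clk=0 d=1 b=0
  Δ1: clk:0→1
  Δ2: b:0→1
  Δ3: c:0→1
  (3Δ to stable)
t=3 Δ0: a=0 c=1 e=0 clk=1 d=1 b=1
  Δ1: clk:1→0
  (1Δ to stable)
t=4 Δ0: a=0 c=1 e=0 clk=0 d=1 b=1
  Δ1: clk:0→1
  Δ2: a:0→1, e:0→1
  (2Δ to stable)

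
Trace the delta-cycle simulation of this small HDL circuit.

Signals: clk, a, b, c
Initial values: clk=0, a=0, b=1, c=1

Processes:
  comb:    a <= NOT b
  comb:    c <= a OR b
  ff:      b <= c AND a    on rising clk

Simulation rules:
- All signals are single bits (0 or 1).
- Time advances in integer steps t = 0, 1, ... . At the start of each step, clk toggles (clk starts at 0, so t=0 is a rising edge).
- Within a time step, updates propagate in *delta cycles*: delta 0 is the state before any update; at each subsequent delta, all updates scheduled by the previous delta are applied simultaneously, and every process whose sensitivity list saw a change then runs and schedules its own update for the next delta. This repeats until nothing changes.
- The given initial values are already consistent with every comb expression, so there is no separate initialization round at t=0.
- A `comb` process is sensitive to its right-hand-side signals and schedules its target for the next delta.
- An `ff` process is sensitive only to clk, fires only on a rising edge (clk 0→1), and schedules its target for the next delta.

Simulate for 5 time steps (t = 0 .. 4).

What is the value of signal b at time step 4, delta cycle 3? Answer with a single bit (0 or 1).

0

[bits: clk,c,a,b]
t=0: Δ0=0101 Δ1=1101 Δ2=1100 Δ3=1010 Δ4=1110 | 4Δ
t=1: Δ0=1110 Δ1=0110 | 1Δ
t=2: Δ0=0110 Δ1=1110 Δ2=1111 Δ3=1101 | 3Δ
t=3: Δ0=1101 Δ1=0101 | 1Δ
t=4: Δ0=0101 Δ1=1101 Δ2=1100 Δ3=1010 Δ4=1110 | 4Δ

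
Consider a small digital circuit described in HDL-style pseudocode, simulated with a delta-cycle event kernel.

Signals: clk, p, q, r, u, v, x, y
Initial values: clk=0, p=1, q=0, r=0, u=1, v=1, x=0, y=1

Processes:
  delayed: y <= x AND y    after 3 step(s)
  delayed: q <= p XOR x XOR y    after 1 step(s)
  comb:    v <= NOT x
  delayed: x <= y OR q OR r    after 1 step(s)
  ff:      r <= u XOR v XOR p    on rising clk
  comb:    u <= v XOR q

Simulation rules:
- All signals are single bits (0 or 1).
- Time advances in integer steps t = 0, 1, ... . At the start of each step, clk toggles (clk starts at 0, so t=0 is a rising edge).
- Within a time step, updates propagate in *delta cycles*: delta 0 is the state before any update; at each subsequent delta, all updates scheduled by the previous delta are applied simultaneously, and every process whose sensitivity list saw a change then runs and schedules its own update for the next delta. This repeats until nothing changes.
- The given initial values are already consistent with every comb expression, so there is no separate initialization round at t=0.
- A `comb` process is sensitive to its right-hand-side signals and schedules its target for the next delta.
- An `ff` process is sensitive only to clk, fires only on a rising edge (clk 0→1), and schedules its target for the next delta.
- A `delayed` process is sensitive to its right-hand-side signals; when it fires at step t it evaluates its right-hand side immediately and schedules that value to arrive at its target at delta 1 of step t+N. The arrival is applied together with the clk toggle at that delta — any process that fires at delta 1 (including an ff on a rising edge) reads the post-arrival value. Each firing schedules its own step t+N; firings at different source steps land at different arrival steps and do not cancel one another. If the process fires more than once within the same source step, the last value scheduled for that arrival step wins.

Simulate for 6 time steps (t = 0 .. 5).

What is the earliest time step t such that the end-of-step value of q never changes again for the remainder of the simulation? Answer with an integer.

2

[bits: p,r,x,q,u,v,clk,y]
t=0: Δ0=10001101 Δ1=10001111 Δ2=11001111 | 2Δ
t=1: Δ0=11001111 Δ1=11101101 Δ2=11101001 Δ3=11100001 | 3Δ
t=2: Δ0=11100001 Δ1=11110011 Δ2=11111011 | 2Δ
t=3: Δ0=11111011 Δ1=11111001 | 1Δ
t=4: Δ0=11111001 Δ1=11111011 Δ2=10111011 | 2Δ
t=5: Δ0=10111011 Δ1=10111001 | 1Δ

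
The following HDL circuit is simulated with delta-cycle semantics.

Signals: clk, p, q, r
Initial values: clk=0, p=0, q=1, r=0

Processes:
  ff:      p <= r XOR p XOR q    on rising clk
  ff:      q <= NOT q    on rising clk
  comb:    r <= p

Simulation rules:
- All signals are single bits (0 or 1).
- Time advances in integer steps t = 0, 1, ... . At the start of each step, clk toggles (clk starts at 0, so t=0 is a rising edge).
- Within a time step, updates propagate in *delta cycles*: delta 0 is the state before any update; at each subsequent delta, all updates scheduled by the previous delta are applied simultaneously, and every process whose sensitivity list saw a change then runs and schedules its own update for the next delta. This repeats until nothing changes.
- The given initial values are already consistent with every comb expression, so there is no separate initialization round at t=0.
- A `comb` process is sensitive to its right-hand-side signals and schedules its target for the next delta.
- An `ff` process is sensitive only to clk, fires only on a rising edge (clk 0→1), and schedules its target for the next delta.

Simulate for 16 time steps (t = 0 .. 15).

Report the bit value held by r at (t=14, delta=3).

0

t0.Δ0 p=0 q=1 clk=0 r=0
t0.Δ1 p=0 q=1 clk=1 r=0
t0.Δ2 p=1 q=0 clk=1 r=0
t0.Δ3 p=1 q=0 clk=1 r=1
t1.Δ0 p=1 q=0 clk=1 r=1
t1.Δ1 p=1 q=0 clk=0 r=1
t2.Δ0 p=1 q=0 clk=0 r=1
t2.Δ1 p=1 q=0 clk=1 r=1
t2.Δ2 p=0 q=1 clk=1 r=1
t2.Δ3 p=0 q=1 clk=1 r=0
t3.Δ0 p=0 q=1 clk=1 r=0
t3.Δ1 p=0 q=1 clk=0 r=0
t4.Δ0 p=0 q=1 clk=0 r=0
t4.Δ1 p=0 q=1 clk=1 r=0
t4.Δ2 p=1 q=0 clk=1 r=0
t4.Δ3 p=1 q=0 clk=1 r=1
t5.Δ0 p=1 q=0 clk=1 r=1
t5.Δ1 p=1 q=0 clk=0 r=1
t6.Δ0 p=1 q=0 clk=0 r=1
t6.Δ1 p=1 q=0 clk=1 r=1
t6.Δ2 p=0 q=1 clk=1 r=1
t6.Δ3 p=0 q=1 clk=1 r=0
t7.Δ0 p=0 q=1 clk=1 r=0
t7.Δ1 p=0 q=1 clk=0 r=0
t8.Δ0 p=0 q=1 clk=0 r=0
t8.Δ1 p=0 q=1 clk=1 r=0
t8.Δ2 p=1 q=0 clk=1 r=0
t8.Δ3 p=1 q=0 clk=1 r=1
t9.Δ0 p=1 q=0 clk=1 r=1
t9.Δ1 p=1 q=0 clk=0 r=1
t10.Δ0 p=1 q=0 clk=0 r=1
t10.Δ1 p=1 q=0 clk=1 r=1
t10.Δ2 p=0 q=1 clk=1 r=1
t10.Δ3 p=0 q=1 clk=1 r=0
t11.Δ0 p=0 q=1 clk=1 r=0
t11.Δ1 p=0 q=1 clk=0 r=0
t12.Δ0 p=0 q=1 clk=0 r=0
t12.Δ1 p=0 q=1 clk=1 r=0
t12.Δ2 p=1 q=0 clk=1 r=0
t12.Δ3 p=1 q=0 clk=1 r=1
t13.Δ0 p=1 q=0 clk=1 r=1
t13.Δ1 p=1 q=0 clk=0 r=1
t14.Δ0 p=1 q=0 clk=0 r=1
t14.Δ1 p=1 q=0 clk=1 r=1
t14.Δ2 p=0 q=1 clk=1 r=1
t14.Δ3 p=0 q=1 clk=1 r=0
t15.Δ0 p=0 q=1 clk=1 r=0
t15.Δ1 p=0 q=1 clk=0 r=0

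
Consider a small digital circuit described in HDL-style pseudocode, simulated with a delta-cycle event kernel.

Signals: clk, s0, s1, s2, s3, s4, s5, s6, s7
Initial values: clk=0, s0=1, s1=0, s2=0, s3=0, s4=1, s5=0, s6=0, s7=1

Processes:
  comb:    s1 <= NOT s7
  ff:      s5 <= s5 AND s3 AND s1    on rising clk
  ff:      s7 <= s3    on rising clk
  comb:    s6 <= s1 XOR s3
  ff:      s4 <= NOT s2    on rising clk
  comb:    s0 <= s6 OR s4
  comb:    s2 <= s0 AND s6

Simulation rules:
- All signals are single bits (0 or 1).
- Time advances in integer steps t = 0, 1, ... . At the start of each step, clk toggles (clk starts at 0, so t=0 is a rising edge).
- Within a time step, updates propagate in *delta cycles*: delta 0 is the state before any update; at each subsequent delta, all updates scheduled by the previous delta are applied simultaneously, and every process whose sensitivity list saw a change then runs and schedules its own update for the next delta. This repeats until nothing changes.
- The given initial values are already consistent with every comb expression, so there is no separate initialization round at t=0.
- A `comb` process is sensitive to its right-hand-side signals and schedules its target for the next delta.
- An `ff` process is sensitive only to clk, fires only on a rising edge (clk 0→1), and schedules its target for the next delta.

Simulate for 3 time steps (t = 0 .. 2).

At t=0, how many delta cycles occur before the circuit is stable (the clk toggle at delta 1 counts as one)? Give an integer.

5

t0.Δ0 s6=0 s4=1 clk=0 s7=1 s1=0 s0=1 s5=0 s2=0 s3=0
t0.Δ1 s6=0 s4=1 clk=1 s7=1 s1=0 s0=1 s5=0 s2=0 s3=0
t0.Δ2 s6=0 s4=1 clk=1 s7=0 s1=0 s0=1 s5=0 s2=0 s3=0
t0.Δ3 s6=0 s4=1 clk=1 s7=0 s1=1 s0=1 s5=0 s2=0 s3=0
t0.Δ4 s6=1 s4=1 clk=1 s7=0 s1=1 s0=1 s5=0 s2=0 s3=0
t0.Δ5 s6=1 s4=1 clk=1 s7=0 s1=1 s0=1 s5=0 s2=1 s3=0
t1.Δ0 s6=1 s4=1 clk=1 s7=0 s1=1 s0=1 s5=0 s2=1 s3=0
t1.Δ1 s6=1 s4=1 clk=0 s7=0 s1=1 s0=1 s5=0 s2=1 s3=0
t2.Δ0 s6=1 s4=1 clk=0 s7=0 s1=1 s0=1 s5=0 s2=1 s3=0
t2.Δ1 s6=1 s4=1 clk=1 s7=0 s1=1 s0=1 s5=0 s2=1 s3=0
t2.Δ2 s6=1 s4=0 clk=1 s7=0 s1=1 s0=1 s5=0 s2=1 s3=0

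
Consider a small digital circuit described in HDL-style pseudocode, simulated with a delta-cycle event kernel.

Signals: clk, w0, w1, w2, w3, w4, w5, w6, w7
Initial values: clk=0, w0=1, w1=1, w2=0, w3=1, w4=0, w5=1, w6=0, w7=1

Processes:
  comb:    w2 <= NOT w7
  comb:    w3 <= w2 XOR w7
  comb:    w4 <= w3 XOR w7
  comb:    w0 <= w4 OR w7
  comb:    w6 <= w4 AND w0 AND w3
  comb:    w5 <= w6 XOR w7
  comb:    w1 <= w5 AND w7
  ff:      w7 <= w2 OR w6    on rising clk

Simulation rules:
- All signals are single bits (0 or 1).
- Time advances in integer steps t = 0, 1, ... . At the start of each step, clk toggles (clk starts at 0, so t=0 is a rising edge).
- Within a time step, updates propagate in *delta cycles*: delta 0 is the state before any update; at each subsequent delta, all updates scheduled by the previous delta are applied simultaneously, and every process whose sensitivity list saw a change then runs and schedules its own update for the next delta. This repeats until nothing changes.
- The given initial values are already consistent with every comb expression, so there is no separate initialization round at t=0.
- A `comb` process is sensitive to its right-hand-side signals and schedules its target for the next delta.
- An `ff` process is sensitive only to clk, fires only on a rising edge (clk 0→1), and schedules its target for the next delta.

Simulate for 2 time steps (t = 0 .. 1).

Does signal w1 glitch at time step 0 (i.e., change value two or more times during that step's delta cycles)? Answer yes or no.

t=0 Δ0: w2=0 w1=1 w7=1 clk=0 w6=0 w5=1 w3=1 w4=0 w0=1
  Δ1: clk:0→1
  Δ2: w7:1→0
  Δ3: w2:0→1, w1:1→0, w5:1→0, w3:1→0, w4:0→1, w0:1→0
  Δ4: w3:0→1, w4:1→0, w0:0→1
  Δ5: w4:0→1, w0:1→0
  Δ6: w0:0→1
  Δ7: w6:0→1
  Δ8: w5:0→1
  (8Δ to stable)
t=1 Δ0: w2=1 w1=0 w7=0 clk=1 w6=1 w5=1 w3=1 w4=1 w0=1
  Δ1: clk:1→0
  (1Δ to stable)

no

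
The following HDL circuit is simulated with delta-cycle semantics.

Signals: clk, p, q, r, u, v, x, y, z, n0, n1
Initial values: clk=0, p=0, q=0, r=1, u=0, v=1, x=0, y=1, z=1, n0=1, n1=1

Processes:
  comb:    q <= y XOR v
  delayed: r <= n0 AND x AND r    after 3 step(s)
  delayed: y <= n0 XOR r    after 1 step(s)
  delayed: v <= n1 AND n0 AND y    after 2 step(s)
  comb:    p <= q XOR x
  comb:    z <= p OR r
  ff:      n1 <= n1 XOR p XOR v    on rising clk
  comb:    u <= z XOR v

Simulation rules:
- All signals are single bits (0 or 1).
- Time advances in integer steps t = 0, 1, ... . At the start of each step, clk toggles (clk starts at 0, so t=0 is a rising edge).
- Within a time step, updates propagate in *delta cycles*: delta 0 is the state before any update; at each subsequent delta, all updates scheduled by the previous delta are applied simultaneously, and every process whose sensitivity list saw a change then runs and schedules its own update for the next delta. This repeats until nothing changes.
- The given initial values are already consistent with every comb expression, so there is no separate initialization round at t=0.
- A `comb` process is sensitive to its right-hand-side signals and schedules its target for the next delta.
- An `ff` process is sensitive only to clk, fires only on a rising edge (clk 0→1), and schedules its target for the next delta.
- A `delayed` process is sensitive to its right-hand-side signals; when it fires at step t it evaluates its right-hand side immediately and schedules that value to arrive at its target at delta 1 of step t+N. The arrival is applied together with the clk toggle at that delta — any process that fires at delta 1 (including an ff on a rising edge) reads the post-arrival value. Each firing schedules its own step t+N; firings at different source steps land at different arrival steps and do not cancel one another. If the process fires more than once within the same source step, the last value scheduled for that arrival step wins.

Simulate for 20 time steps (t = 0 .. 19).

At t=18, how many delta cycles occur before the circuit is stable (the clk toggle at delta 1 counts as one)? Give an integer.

3

[bits: z,q,n1,n0,u,y,clk,x,v,r,p]
t=0: Δ0=10110100110 Δ1=10110110110 Δ2=10010110110 | 2Δ
t=1: Δ0=10010110110 Δ1=10010100110 | 1Δ
t=2: Δ0=10010100110 Δ1=10010110010 Δ2=11011110010 Δ3=11011110011 | 3Δ
t=3: Δ0=11011110011 Δ1=11011100011 | 1Δ
t=4: Δ0=11011100011 Δ1=11011110011 Δ2=11111110011 | 2Δ
t=5: Δ0=11111110011 Δ1=11111100011 | 1Δ
t=6: Δ0=11111100011 Δ1=11111110111 Δ2=10110110111 Δ3=10110110110 | 3Δ
t=7: Δ0=10110110110 Δ1=10110100110 | 1Δ
t=8: Δ0=10110100110 Δ1=10110110110 Δ2=10010110110 | 2Δ
t=9: Δ0=10010110110 Δ1=10010100110 | 1Δ
t=10: Δ0=10010100110 Δ1=10010110010 Δ2=11011110010 Δ3=11011110011 | 3Δ
t=11: Δ0=11011110011 Δ1=11011100011 | 1Δ
t=12: Δ0=11011100011 Δ1=11011110011 Δ2=11111110011 | 2Δ
t=13: Δ0=11111110011 Δ1=11111100011 | 1Δ
t=14: Δ0=11111100011 Δ1=11111110111 Δ2=10110110111 Δ3=10110110110 | 3Δ
t=15: Δ0=10110110110 Δ1=10110100110 | 1Δ
t=16: Δ0=10110100110 Δ1=10110110110 Δ2=10010110110 | 2Δ
t=17: Δ0=10010110110 Δ1=10010100110 | 1Δ
t=18: Δ0=10010100110 Δ1=10010110010 Δ2=11011110010 Δ3=11011110011 | 3Δ
t=19: Δ0=11011110011 Δ1=11011100011 | 1Δ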